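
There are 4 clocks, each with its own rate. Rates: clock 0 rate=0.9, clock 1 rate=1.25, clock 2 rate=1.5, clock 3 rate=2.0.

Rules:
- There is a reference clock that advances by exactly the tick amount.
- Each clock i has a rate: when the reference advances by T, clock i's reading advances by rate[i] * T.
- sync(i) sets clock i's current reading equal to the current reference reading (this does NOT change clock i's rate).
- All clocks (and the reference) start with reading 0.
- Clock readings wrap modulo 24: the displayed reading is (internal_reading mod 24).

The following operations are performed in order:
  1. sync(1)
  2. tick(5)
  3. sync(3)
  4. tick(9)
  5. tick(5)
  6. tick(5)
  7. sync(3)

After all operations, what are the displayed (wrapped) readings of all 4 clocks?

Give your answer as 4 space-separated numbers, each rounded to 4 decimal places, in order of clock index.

After op 1 sync(1): ref=0.0000 raw=[0.0000 0.0000 0.0000 0.0000]
After op 2 tick(5): ref=5.0000 raw=[4.5000 6.2500 7.5000 10.0000]
After op 3 sync(3): ref=5.0000 raw=[4.5000 6.2500 7.5000 5.0000]
After op 4 tick(9): ref=14.0000 raw=[12.6000 17.5000 21.0000 23.0000]
After op 5 tick(5): ref=19.0000 raw=[17.1000 23.7500 28.5000 33.0000]
After op 6 tick(5): ref=24.0000 raw=[21.6000 30.0000 36.0000 43.0000]
After op 7 sync(3): ref=24.0000 raw=[21.6000 30.0000 36.0000 24.0000]
Wrap final raw readings (mod 24): 21.6000 mod 24 = 21.6000; 30.0000 mod 24 = 6.0000; 36.0000 mod 24 = 12.0000; 24.0000 mod 24 = 0.0000

Answer: 21.6000 6.0000 12.0000 0.0000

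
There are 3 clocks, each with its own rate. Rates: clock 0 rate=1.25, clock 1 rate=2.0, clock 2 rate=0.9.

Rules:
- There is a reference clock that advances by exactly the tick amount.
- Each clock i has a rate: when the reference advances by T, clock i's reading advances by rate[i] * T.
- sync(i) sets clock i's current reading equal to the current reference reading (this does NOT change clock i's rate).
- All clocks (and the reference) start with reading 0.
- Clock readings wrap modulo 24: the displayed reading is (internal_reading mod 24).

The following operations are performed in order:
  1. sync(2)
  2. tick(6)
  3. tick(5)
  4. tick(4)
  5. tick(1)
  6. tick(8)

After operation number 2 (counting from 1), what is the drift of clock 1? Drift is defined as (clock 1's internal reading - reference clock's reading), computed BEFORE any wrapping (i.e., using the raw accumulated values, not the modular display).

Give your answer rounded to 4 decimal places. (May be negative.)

After op 1 sync(2): ref=0.0000 raw=[0.0000 0.0000 0.0000]
After op 2 tick(6): ref=6.0000 raw=[7.5000 12.0000 5.4000]
Drift of clock 1 after op 2: 12.0000 - 6.0000 = 6.0000

Answer: 6.0000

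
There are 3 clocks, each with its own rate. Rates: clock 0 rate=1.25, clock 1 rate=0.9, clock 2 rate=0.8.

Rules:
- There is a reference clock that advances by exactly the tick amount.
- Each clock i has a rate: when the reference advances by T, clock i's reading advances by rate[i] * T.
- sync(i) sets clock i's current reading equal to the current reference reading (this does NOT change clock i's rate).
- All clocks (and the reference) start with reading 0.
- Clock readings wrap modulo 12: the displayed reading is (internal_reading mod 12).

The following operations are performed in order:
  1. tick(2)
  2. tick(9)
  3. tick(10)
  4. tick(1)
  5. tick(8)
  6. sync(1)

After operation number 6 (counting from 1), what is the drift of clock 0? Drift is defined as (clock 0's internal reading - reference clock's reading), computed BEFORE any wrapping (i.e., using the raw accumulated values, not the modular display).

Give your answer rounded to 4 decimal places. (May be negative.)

After op 1 tick(2): ref=2.0000 raw=[2.5000 1.8000 1.6000]
After op 2 tick(9): ref=11.0000 raw=[13.7500 9.9000 8.8000]
After op 3 tick(10): ref=21.0000 raw=[26.2500 18.9000 16.8000]
After op 4 tick(1): ref=22.0000 raw=[27.5000 19.8000 17.6000]
After op 5 tick(8): ref=30.0000 raw=[37.5000 27.0000 24.0000]
After op 6 sync(1): ref=30.0000 raw=[37.5000 30.0000 24.0000]
Drift of clock 0 after op 6: 37.5000 - 30.0000 = 7.5000

Answer: 7.5000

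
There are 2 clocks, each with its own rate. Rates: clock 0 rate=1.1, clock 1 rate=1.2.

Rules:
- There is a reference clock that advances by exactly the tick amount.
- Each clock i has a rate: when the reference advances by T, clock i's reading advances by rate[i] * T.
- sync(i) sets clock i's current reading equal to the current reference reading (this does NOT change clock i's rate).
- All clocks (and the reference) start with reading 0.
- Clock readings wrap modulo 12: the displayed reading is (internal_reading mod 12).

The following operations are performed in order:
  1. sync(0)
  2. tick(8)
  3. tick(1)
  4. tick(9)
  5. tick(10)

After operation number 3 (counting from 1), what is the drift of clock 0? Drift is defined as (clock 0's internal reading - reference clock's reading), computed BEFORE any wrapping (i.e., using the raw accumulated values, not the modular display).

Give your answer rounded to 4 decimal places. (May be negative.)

Answer: 0.9000

Derivation:
After op 1 sync(0): ref=0.0000 raw=[0.0000 0.0000]
After op 2 tick(8): ref=8.0000 raw=[8.8000 9.6000]
After op 3 tick(1): ref=9.0000 raw=[9.9000 10.8000]
Drift of clock 0 after op 3: 9.9000 - 9.0000 = 0.9000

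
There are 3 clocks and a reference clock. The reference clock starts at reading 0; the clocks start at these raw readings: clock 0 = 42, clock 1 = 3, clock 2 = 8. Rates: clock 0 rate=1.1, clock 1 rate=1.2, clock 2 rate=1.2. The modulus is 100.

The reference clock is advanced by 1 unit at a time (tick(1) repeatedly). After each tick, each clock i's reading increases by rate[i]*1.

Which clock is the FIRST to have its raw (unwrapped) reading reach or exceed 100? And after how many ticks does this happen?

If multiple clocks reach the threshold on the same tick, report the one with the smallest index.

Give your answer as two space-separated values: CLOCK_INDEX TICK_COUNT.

clock 0: start=42, rate=1.1, needs 100-42 = 58; ticks = ceil(58/1.1) = ceil(52.7273) = 53; reading at tick 53 = 42 + 1.1*53 = 100.3000
clock 1: start=3, rate=1.2, needs 100-3 = 97; ticks = ceil(97/1.2) = ceil(80.8333) = 81; reading at tick 81 = 3 + 1.2*81 = 100.2000
clock 2: start=8, rate=1.2, needs 100-8 = 92; ticks = ceil(92/1.2) = ceil(76.6667) = 77; reading at tick 77 = 8 + 1.2*77 = 100.4000
Minimum tick count = 53; winners = [0]; smallest index = 0

Answer: 0 53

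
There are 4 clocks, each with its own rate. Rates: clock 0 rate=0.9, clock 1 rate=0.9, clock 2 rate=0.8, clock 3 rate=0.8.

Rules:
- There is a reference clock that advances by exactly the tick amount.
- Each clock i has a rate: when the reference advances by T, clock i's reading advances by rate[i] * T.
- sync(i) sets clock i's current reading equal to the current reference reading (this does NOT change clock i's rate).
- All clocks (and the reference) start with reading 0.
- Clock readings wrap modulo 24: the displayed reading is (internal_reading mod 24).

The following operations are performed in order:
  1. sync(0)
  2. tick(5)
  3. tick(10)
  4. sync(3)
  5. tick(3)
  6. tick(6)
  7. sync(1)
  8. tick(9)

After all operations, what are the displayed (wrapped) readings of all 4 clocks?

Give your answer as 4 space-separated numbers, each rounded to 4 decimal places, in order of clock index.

After op 1 sync(0): ref=0.0000 raw=[0.0000 0.0000 0.0000 0.0000]
After op 2 tick(5): ref=5.0000 raw=[4.5000 4.5000 4.0000 4.0000]
After op 3 tick(10): ref=15.0000 raw=[13.5000 13.5000 12.0000 12.0000]
After op 4 sync(3): ref=15.0000 raw=[13.5000 13.5000 12.0000 15.0000]
After op 5 tick(3): ref=18.0000 raw=[16.2000 16.2000 14.4000 17.4000]
After op 6 tick(6): ref=24.0000 raw=[21.6000 21.6000 19.2000 22.2000]
After op 7 sync(1): ref=24.0000 raw=[21.6000 24.0000 19.2000 22.2000]
After op 8 tick(9): ref=33.0000 raw=[29.7000 32.1000 26.4000 29.4000]
Wrap final raw readings (mod 24): 29.7000 mod 24 = 5.7000; 32.1000 mod 24 = 8.1000; 26.4000 mod 24 = 2.4000; 29.4000 mod 24 = 5.4000

Answer: 5.7000 8.1000 2.4000 5.4000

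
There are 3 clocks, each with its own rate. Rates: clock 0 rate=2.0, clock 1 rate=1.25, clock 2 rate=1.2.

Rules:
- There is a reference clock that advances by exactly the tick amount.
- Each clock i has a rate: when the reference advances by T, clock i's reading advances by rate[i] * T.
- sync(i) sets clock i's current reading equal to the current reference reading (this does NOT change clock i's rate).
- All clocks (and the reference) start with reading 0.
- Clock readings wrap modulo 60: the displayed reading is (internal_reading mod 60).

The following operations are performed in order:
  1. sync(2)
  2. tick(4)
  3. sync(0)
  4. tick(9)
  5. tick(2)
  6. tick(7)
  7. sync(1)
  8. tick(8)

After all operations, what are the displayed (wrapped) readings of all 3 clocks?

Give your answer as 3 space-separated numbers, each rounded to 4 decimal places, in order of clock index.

After op 1 sync(2): ref=0.0000 raw=[0.0000 0.0000 0.0000]
After op 2 tick(4): ref=4.0000 raw=[8.0000 5.0000 4.8000]
After op 3 sync(0): ref=4.0000 raw=[4.0000 5.0000 4.8000]
After op 4 tick(9): ref=13.0000 raw=[22.0000 16.2500 15.6000]
After op 5 tick(2): ref=15.0000 raw=[26.0000 18.7500 18.0000]
After op 6 tick(7): ref=22.0000 raw=[40.0000 27.5000 26.4000]
After op 7 sync(1): ref=22.0000 raw=[40.0000 22.0000 26.4000]
After op 8 tick(8): ref=30.0000 raw=[56.0000 32.0000 36.0000]
Wrap final raw readings (mod 60): 56.0000 mod 60 = 56.0000; 32.0000 mod 60 = 32.0000; 36.0000 mod 60 = 36.0000

Answer: 56.0000 32.0000 36.0000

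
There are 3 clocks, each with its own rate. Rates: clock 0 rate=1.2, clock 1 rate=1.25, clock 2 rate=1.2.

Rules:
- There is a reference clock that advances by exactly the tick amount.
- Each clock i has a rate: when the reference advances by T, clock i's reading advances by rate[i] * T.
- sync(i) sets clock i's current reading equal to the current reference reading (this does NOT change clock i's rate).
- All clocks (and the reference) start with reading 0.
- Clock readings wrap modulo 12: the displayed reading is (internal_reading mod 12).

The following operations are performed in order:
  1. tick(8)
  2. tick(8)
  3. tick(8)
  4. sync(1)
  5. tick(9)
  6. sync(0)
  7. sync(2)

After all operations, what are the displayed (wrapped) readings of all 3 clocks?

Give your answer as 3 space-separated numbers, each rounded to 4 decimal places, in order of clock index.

After op 1 tick(8): ref=8.0000 raw=[9.6000 10.0000 9.6000]
After op 2 tick(8): ref=16.0000 raw=[19.2000 20.0000 19.2000]
After op 3 tick(8): ref=24.0000 raw=[28.8000 30.0000 28.8000]
After op 4 sync(1): ref=24.0000 raw=[28.8000 24.0000 28.8000]
After op 5 tick(9): ref=33.0000 raw=[39.6000 35.2500 39.6000]
After op 6 sync(0): ref=33.0000 raw=[33.0000 35.2500 39.6000]
After op 7 sync(2): ref=33.0000 raw=[33.0000 35.2500 33.0000]
Wrap final raw readings (mod 12): 33.0000 mod 12 = 9.0000; 35.2500 mod 12 = 11.2500; 33.0000 mod 12 = 9.0000

Answer: 9.0000 11.2500 9.0000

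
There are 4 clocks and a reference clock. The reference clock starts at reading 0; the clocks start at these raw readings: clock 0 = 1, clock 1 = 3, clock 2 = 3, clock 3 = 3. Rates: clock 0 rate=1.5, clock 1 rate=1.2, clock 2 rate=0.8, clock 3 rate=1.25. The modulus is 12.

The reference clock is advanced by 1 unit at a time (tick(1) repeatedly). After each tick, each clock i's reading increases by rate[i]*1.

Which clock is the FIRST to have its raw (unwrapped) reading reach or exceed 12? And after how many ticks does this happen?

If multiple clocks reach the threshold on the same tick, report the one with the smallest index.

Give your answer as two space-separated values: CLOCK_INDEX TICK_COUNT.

clock 0: start=1, rate=1.5, needs 12-1 = 11; ticks = ceil(11/1.5) = ceil(7.3333) = 8; reading at tick 8 = 1 + 1.5*8 = 13.0000
clock 1: start=3, rate=1.2, needs 12-3 = 9; ticks = ceil(9/1.2) = ceil(7.5000) = 8; reading at tick 8 = 3 + 1.2*8 = 12.6000
clock 2: start=3, rate=0.8, needs 12-3 = 9; ticks = ceil(9/0.8) = ceil(11.2500) = 12; reading at tick 12 = 3 + 0.8*12 = 12.6000
clock 3: start=3, rate=1.25, needs 12-3 = 9; ticks = ceil(9/1.25) = ceil(7.2000) = 8; reading at tick 8 = 3 + 1.25*8 = 13.0000
Minimum tick count = 8; winners = [0, 1, 3]; smallest index = 0

Answer: 0 8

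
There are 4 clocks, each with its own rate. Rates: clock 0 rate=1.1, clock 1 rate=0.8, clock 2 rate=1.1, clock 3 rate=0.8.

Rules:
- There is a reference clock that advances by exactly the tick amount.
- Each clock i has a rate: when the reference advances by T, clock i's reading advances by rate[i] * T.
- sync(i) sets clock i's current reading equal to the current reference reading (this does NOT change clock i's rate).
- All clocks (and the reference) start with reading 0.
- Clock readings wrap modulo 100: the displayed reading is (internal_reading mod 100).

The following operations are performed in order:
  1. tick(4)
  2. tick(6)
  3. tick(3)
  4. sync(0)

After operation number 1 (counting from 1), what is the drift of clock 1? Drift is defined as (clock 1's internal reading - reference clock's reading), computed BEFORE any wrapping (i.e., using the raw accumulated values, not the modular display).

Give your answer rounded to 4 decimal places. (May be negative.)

Answer: -0.8000

Derivation:
After op 1 tick(4): ref=4.0000 raw=[4.4000 3.2000 4.4000 3.2000]
Drift of clock 1 after op 1: 3.2000 - 4.0000 = -0.8000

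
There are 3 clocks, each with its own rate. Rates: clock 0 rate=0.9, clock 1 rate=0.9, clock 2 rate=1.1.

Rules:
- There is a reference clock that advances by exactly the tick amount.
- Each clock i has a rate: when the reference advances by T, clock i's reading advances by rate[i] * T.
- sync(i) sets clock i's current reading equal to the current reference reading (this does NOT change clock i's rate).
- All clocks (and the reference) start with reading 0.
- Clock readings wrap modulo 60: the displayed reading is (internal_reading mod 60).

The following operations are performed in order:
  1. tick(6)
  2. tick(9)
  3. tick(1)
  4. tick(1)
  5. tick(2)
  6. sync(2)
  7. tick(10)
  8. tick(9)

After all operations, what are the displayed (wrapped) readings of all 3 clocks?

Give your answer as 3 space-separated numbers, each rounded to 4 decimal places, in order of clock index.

Answer: 34.2000 34.2000 39.9000

Derivation:
After op 1 tick(6): ref=6.0000 raw=[5.4000 5.4000 6.6000]
After op 2 tick(9): ref=15.0000 raw=[13.5000 13.5000 16.5000]
After op 3 tick(1): ref=16.0000 raw=[14.4000 14.4000 17.6000]
After op 4 tick(1): ref=17.0000 raw=[15.3000 15.3000 18.7000]
After op 5 tick(2): ref=19.0000 raw=[17.1000 17.1000 20.9000]
After op 6 sync(2): ref=19.0000 raw=[17.1000 17.1000 19.0000]
After op 7 tick(10): ref=29.0000 raw=[26.1000 26.1000 30.0000]
After op 8 tick(9): ref=38.0000 raw=[34.2000 34.2000 39.9000]
Wrap final raw readings (mod 60): 34.2000 mod 60 = 34.2000; 34.2000 mod 60 = 34.2000; 39.9000 mod 60 = 39.9000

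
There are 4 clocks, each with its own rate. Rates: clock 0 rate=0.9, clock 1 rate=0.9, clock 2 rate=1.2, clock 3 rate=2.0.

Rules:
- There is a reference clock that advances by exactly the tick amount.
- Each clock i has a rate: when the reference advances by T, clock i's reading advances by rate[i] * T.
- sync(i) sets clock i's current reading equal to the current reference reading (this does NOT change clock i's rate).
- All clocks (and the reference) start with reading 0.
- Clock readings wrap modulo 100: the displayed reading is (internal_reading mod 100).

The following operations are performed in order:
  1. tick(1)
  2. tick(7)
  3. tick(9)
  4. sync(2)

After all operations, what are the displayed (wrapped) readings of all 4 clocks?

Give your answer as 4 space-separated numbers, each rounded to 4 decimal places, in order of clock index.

After op 1 tick(1): ref=1.0000 raw=[0.9000 0.9000 1.2000 2.0000]
After op 2 tick(7): ref=8.0000 raw=[7.2000 7.2000 9.6000 16.0000]
After op 3 tick(9): ref=17.0000 raw=[15.3000 15.3000 20.4000 34.0000]
After op 4 sync(2): ref=17.0000 raw=[15.3000 15.3000 17.0000 34.0000]
Wrap final raw readings (mod 100): 15.3000 mod 100 = 15.3000; 15.3000 mod 100 = 15.3000; 17.0000 mod 100 = 17.0000; 34.0000 mod 100 = 34.0000

Answer: 15.3000 15.3000 17.0000 34.0000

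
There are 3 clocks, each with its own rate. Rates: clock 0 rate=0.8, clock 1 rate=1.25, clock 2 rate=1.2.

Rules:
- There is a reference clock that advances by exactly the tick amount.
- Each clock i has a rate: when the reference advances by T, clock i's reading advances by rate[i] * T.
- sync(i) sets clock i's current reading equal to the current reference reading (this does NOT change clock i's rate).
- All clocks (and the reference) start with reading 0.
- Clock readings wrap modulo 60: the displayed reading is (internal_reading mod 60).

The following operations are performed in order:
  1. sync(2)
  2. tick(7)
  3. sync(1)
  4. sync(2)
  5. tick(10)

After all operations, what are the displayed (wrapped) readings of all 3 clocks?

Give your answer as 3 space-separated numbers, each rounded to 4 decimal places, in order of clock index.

Answer: 13.6000 19.5000 19.0000

Derivation:
After op 1 sync(2): ref=0.0000 raw=[0.0000 0.0000 0.0000]
After op 2 tick(7): ref=7.0000 raw=[5.6000 8.7500 8.4000]
After op 3 sync(1): ref=7.0000 raw=[5.6000 7.0000 8.4000]
After op 4 sync(2): ref=7.0000 raw=[5.6000 7.0000 7.0000]
After op 5 tick(10): ref=17.0000 raw=[13.6000 19.5000 19.0000]
Wrap final raw readings (mod 60): 13.6000 mod 60 = 13.6000; 19.5000 mod 60 = 19.5000; 19.0000 mod 60 = 19.0000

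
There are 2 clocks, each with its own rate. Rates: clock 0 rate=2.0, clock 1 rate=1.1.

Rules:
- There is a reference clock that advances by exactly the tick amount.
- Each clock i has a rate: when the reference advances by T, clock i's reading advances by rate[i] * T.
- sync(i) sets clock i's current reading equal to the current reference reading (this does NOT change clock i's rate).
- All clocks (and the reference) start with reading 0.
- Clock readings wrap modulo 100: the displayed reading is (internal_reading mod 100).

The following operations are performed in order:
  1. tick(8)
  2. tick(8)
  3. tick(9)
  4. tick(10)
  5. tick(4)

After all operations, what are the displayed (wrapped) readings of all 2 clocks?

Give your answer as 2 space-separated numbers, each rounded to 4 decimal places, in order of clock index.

After op 1 tick(8): ref=8.0000 raw=[16.0000 8.8000]
After op 2 tick(8): ref=16.0000 raw=[32.0000 17.6000]
After op 3 tick(9): ref=25.0000 raw=[50.0000 27.5000]
After op 4 tick(10): ref=35.0000 raw=[70.0000 38.5000]
After op 5 tick(4): ref=39.0000 raw=[78.0000 42.9000]
Wrap final raw readings (mod 100): 78.0000 mod 100 = 78.0000; 42.9000 mod 100 = 42.9000

Answer: 78.0000 42.9000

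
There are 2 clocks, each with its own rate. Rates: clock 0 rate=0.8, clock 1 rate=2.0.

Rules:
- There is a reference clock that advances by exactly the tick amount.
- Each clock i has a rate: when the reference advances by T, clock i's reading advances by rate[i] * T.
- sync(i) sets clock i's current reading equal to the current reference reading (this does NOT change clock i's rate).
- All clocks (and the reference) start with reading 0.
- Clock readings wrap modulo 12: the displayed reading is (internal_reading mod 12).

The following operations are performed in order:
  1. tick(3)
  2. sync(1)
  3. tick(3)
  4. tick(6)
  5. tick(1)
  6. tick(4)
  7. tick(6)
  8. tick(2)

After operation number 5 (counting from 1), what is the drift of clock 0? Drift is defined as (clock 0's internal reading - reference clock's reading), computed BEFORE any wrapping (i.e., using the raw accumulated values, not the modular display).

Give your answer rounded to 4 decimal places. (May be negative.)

Answer: -2.6000

Derivation:
After op 1 tick(3): ref=3.0000 raw=[2.4000 6.0000]
After op 2 sync(1): ref=3.0000 raw=[2.4000 3.0000]
After op 3 tick(3): ref=6.0000 raw=[4.8000 9.0000]
After op 4 tick(6): ref=12.0000 raw=[9.6000 21.0000]
After op 5 tick(1): ref=13.0000 raw=[10.4000 23.0000]
Drift of clock 0 after op 5: 10.4000 - 13.0000 = -2.6000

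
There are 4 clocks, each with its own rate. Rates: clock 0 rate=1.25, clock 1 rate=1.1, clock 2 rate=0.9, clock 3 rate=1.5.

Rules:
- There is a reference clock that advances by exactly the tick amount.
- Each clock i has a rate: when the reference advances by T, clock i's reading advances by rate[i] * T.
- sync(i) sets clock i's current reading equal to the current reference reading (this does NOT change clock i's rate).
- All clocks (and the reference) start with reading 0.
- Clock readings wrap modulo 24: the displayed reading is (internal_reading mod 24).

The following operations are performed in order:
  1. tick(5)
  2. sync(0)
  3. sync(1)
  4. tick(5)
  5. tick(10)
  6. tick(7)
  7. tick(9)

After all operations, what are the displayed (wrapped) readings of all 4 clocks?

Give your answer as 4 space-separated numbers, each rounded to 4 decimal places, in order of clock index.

Answer: 19.7500 15.1000 8.4000 6.0000

Derivation:
After op 1 tick(5): ref=5.0000 raw=[6.2500 5.5000 4.5000 7.5000]
After op 2 sync(0): ref=5.0000 raw=[5.0000 5.5000 4.5000 7.5000]
After op 3 sync(1): ref=5.0000 raw=[5.0000 5.0000 4.5000 7.5000]
After op 4 tick(5): ref=10.0000 raw=[11.2500 10.5000 9.0000 15.0000]
After op 5 tick(10): ref=20.0000 raw=[23.7500 21.5000 18.0000 30.0000]
After op 6 tick(7): ref=27.0000 raw=[32.5000 29.2000 24.3000 40.5000]
After op 7 tick(9): ref=36.0000 raw=[43.7500 39.1000 32.4000 54.0000]
Wrap final raw readings (mod 24): 43.7500 mod 24 = 19.7500; 39.1000 mod 24 = 15.1000; 32.4000 mod 24 = 8.4000; 54.0000 mod 24 = 6.0000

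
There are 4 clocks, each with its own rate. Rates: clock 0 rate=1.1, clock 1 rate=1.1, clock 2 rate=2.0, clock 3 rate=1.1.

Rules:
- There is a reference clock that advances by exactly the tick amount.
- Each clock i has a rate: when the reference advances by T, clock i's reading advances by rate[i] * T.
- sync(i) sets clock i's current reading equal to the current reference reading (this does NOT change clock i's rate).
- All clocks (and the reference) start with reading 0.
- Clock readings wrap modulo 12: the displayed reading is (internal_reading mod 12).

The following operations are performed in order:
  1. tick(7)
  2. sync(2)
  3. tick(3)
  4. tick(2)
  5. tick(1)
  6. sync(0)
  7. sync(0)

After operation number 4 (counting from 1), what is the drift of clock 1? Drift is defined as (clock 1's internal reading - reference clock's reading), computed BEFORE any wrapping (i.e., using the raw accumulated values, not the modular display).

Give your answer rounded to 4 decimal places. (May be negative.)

After op 1 tick(7): ref=7.0000 raw=[7.7000 7.7000 14.0000 7.7000]
After op 2 sync(2): ref=7.0000 raw=[7.7000 7.7000 7.0000 7.7000]
After op 3 tick(3): ref=10.0000 raw=[11.0000 11.0000 13.0000 11.0000]
After op 4 tick(2): ref=12.0000 raw=[13.2000 13.2000 17.0000 13.2000]
Drift of clock 1 after op 4: 13.2000 - 12.0000 = 1.2000

Answer: 1.2000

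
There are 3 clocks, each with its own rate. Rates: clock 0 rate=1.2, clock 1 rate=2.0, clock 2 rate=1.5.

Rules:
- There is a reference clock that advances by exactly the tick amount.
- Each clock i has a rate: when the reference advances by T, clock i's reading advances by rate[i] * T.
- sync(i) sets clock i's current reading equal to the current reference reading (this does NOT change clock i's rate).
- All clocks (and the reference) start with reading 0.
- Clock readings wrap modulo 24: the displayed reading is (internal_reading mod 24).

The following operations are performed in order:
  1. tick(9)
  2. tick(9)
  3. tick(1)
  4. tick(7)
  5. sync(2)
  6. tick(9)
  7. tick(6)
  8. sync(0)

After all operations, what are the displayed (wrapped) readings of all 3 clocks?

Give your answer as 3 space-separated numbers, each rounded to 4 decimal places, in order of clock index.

After op 1 tick(9): ref=9.0000 raw=[10.8000 18.0000 13.5000]
After op 2 tick(9): ref=18.0000 raw=[21.6000 36.0000 27.0000]
After op 3 tick(1): ref=19.0000 raw=[22.8000 38.0000 28.5000]
After op 4 tick(7): ref=26.0000 raw=[31.2000 52.0000 39.0000]
After op 5 sync(2): ref=26.0000 raw=[31.2000 52.0000 26.0000]
After op 6 tick(9): ref=35.0000 raw=[42.0000 70.0000 39.5000]
After op 7 tick(6): ref=41.0000 raw=[49.2000 82.0000 48.5000]
After op 8 sync(0): ref=41.0000 raw=[41.0000 82.0000 48.5000]
Wrap final raw readings (mod 24): 41.0000 mod 24 = 17.0000; 82.0000 mod 24 = 10.0000; 48.5000 mod 24 = 0.5000

Answer: 17.0000 10.0000 0.5000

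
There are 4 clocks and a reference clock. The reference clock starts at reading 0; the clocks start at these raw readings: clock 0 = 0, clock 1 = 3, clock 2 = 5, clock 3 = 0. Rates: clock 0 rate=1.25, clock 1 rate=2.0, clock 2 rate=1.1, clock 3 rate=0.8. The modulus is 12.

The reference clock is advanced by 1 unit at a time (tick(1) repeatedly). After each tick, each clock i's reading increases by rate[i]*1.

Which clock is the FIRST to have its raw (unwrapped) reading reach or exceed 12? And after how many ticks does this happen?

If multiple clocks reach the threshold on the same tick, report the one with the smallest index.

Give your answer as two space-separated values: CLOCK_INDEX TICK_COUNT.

Answer: 1 5

Derivation:
clock 0: start=0, rate=1.25, needs 12-0 = 12; ticks = ceil(12/1.25) = ceil(9.6000) = 10; reading at tick 10 = 0 + 1.25*10 = 12.5000
clock 1: start=3, rate=2.0, needs 12-3 = 9; ticks = ceil(9/2.0) = ceil(4.5000) = 5; reading at tick 5 = 3 + 2.0*5 = 13.0000
clock 2: start=5, rate=1.1, needs 12-5 = 7; ticks = ceil(7/1.1) = ceil(6.3636) = 7; reading at tick 7 = 5 + 1.1*7 = 12.7000
clock 3: start=0, rate=0.8, needs 12-0 = 12; ticks = ceil(12/0.8) = ceil(15.0000) = 15; reading at tick 15 = 0 + 0.8*15 = 12.0000
Minimum tick count = 5; winners = [1]; smallest index = 1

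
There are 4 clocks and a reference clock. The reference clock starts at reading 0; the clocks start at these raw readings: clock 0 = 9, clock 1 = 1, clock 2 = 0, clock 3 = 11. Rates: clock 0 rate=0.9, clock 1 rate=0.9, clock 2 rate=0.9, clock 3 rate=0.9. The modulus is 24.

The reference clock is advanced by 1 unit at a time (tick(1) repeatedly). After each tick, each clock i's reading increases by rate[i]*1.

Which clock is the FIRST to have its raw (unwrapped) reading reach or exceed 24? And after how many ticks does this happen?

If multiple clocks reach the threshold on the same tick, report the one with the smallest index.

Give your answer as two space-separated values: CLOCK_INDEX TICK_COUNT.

clock 0: start=9, rate=0.9, needs 24-9 = 15; ticks = ceil(15/0.9) = ceil(16.6667) = 17; reading at tick 17 = 9 + 0.9*17 = 24.3000
clock 1: start=1, rate=0.9, needs 24-1 = 23; ticks = ceil(23/0.9) = ceil(25.5556) = 26; reading at tick 26 = 1 + 0.9*26 = 24.4000
clock 2: start=0, rate=0.9, needs 24-0 = 24; ticks = ceil(24/0.9) = ceil(26.6667) = 27; reading at tick 27 = 0 + 0.9*27 = 24.3000
clock 3: start=11, rate=0.9, needs 24-11 = 13; ticks = ceil(13/0.9) = ceil(14.4444) = 15; reading at tick 15 = 11 + 0.9*15 = 24.5000
Minimum tick count = 15; winners = [3]; smallest index = 3

Answer: 3 15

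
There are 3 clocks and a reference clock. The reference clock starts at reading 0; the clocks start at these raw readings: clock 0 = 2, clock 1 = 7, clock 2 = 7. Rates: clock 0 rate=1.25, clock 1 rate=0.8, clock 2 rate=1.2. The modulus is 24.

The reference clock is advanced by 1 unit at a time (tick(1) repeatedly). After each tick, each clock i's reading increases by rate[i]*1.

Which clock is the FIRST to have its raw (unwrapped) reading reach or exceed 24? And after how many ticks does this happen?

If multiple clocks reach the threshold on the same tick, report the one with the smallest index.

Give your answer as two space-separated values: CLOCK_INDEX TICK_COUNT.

clock 0: start=2, rate=1.25, needs 24-2 = 22; ticks = ceil(22/1.25) = ceil(17.6000) = 18; reading at tick 18 = 2 + 1.25*18 = 24.5000
clock 1: start=7, rate=0.8, needs 24-7 = 17; ticks = ceil(17/0.8) = ceil(21.2500) = 22; reading at tick 22 = 7 + 0.8*22 = 24.6000
clock 2: start=7, rate=1.2, needs 24-7 = 17; ticks = ceil(17/1.2) = ceil(14.1667) = 15; reading at tick 15 = 7 + 1.2*15 = 25.0000
Minimum tick count = 15; winners = [2]; smallest index = 2

Answer: 2 15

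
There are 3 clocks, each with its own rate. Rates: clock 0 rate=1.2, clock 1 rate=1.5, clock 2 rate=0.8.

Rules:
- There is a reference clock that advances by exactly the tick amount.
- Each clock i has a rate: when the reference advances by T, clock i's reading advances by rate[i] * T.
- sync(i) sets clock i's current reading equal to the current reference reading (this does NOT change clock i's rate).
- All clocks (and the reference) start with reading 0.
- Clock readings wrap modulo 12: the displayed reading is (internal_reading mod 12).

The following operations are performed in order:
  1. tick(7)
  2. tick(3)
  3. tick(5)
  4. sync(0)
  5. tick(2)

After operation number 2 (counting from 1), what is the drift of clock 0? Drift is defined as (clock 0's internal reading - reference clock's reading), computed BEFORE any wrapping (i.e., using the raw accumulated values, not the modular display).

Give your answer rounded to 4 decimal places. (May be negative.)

After op 1 tick(7): ref=7.0000 raw=[8.4000 10.5000 5.6000]
After op 2 tick(3): ref=10.0000 raw=[12.0000 15.0000 8.0000]
Drift of clock 0 after op 2: 12.0000 - 10.0000 = 2.0000

Answer: 2.0000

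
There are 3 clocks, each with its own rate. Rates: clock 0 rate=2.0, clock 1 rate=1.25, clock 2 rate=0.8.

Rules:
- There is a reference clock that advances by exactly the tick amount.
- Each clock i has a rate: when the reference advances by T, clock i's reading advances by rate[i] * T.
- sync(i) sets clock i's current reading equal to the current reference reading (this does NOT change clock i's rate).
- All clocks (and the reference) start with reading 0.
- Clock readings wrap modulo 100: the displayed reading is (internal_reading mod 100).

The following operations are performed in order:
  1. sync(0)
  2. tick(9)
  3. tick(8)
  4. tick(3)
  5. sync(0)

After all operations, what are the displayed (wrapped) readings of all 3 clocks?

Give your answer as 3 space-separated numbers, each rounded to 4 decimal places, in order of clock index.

After op 1 sync(0): ref=0.0000 raw=[0.0000 0.0000 0.0000]
After op 2 tick(9): ref=9.0000 raw=[18.0000 11.2500 7.2000]
After op 3 tick(8): ref=17.0000 raw=[34.0000 21.2500 13.6000]
After op 4 tick(3): ref=20.0000 raw=[40.0000 25.0000 16.0000]
After op 5 sync(0): ref=20.0000 raw=[20.0000 25.0000 16.0000]
Wrap final raw readings (mod 100): 20.0000 mod 100 = 20.0000; 25.0000 mod 100 = 25.0000; 16.0000 mod 100 = 16.0000

Answer: 20.0000 25.0000 16.0000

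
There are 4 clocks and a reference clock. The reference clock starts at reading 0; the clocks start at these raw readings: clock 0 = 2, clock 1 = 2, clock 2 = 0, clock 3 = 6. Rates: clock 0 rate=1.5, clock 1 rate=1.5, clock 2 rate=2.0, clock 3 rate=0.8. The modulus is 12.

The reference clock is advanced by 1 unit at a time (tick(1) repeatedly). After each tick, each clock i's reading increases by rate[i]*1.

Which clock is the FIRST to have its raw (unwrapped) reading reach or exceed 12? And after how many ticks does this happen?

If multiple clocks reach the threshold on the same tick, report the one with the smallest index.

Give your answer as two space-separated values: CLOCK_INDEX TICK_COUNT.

clock 0: start=2, rate=1.5, needs 12-2 = 10; ticks = ceil(10/1.5) = ceil(6.6667) = 7; reading at tick 7 = 2 + 1.5*7 = 12.5000
clock 1: start=2, rate=1.5, needs 12-2 = 10; ticks = ceil(10/1.5) = ceil(6.6667) = 7; reading at tick 7 = 2 + 1.5*7 = 12.5000
clock 2: start=0, rate=2.0, needs 12-0 = 12; ticks = ceil(12/2.0) = ceil(6.0000) = 6; reading at tick 6 = 0 + 2.0*6 = 12.0000
clock 3: start=6, rate=0.8, needs 12-6 = 6; ticks = ceil(6/0.8) = ceil(7.5000) = 8; reading at tick 8 = 6 + 0.8*8 = 12.4000
Minimum tick count = 6; winners = [2]; smallest index = 2

Answer: 2 6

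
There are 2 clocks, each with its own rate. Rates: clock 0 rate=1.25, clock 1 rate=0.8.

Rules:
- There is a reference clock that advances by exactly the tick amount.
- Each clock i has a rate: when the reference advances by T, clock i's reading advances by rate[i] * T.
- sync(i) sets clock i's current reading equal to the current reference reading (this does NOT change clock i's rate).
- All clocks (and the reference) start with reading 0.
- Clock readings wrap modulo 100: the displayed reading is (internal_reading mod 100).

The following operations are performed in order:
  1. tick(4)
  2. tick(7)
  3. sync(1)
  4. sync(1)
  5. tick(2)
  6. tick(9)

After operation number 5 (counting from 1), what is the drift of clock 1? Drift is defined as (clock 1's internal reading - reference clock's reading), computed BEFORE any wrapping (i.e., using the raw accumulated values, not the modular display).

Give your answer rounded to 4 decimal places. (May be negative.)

After op 1 tick(4): ref=4.0000 raw=[5.0000 3.2000]
After op 2 tick(7): ref=11.0000 raw=[13.7500 8.8000]
After op 3 sync(1): ref=11.0000 raw=[13.7500 11.0000]
After op 4 sync(1): ref=11.0000 raw=[13.7500 11.0000]
After op 5 tick(2): ref=13.0000 raw=[16.2500 12.6000]
Drift of clock 1 after op 5: 12.6000 - 13.0000 = -0.4000

Answer: -0.4000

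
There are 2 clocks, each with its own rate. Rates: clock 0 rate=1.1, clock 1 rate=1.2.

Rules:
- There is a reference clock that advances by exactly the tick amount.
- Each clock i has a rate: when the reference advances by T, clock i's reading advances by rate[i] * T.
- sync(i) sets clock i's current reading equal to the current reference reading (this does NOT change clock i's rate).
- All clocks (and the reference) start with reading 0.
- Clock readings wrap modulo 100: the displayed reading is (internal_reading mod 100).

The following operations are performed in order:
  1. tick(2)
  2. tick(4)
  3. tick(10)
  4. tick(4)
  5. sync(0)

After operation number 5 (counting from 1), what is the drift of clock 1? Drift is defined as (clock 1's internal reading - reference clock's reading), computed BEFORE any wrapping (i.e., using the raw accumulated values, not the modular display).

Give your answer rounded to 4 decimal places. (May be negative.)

Answer: 4.0000

Derivation:
After op 1 tick(2): ref=2.0000 raw=[2.2000 2.4000]
After op 2 tick(4): ref=6.0000 raw=[6.6000 7.2000]
After op 3 tick(10): ref=16.0000 raw=[17.6000 19.2000]
After op 4 tick(4): ref=20.0000 raw=[22.0000 24.0000]
After op 5 sync(0): ref=20.0000 raw=[20.0000 24.0000]
Drift of clock 1 after op 5: 24.0000 - 20.0000 = 4.0000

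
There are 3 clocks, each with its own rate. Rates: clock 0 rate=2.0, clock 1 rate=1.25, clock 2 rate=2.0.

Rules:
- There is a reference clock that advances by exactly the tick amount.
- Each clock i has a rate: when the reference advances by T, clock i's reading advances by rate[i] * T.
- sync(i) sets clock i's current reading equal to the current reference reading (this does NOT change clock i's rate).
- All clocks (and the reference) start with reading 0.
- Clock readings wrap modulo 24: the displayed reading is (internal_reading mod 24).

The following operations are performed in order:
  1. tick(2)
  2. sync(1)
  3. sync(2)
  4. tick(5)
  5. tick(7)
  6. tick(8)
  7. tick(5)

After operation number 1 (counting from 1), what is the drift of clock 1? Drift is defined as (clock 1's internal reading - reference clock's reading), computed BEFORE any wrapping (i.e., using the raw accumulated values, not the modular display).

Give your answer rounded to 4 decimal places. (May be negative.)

Answer: 0.5000

Derivation:
After op 1 tick(2): ref=2.0000 raw=[4.0000 2.5000 4.0000]
Drift of clock 1 after op 1: 2.5000 - 2.0000 = 0.5000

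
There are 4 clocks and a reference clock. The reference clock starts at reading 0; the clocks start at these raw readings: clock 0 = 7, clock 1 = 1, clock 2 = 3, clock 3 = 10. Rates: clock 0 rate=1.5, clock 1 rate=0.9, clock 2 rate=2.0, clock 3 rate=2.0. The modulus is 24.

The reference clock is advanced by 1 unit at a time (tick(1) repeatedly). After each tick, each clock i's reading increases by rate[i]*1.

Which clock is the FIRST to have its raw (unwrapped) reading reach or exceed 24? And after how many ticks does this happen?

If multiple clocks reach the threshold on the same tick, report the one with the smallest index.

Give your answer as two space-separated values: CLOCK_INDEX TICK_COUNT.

Answer: 3 7

Derivation:
clock 0: start=7, rate=1.5, needs 24-7 = 17; ticks = ceil(17/1.5) = ceil(11.3333) = 12; reading at tick 12 = 7 + 1.5*12 = 25.0000
clock 1: start=1, rate=0.9, needs 24-1 = 23; ticks = ceil(23/0.9) = ceil(25.5556) = 26; reading at tick 26 = 1 + 0.9*26 = 24.4000
clock 2: start=3, rate=2.0, needs 24-3 = 21; ticks = ceil(21/2.0) = ceil(10.5000) = 11; reading at tick 11 = 3 + 2.0*11 = 25.0000
clock 3: start=10, rate=2.0, needs 24-10 = 14; ticks = ceil(14/2.0) = ceil(7.0000) = 7; reading at tick 7 = 10 + 2.0*7 = 24.0000
Minimum tick count = 7; winners = [3]; smallest index = 3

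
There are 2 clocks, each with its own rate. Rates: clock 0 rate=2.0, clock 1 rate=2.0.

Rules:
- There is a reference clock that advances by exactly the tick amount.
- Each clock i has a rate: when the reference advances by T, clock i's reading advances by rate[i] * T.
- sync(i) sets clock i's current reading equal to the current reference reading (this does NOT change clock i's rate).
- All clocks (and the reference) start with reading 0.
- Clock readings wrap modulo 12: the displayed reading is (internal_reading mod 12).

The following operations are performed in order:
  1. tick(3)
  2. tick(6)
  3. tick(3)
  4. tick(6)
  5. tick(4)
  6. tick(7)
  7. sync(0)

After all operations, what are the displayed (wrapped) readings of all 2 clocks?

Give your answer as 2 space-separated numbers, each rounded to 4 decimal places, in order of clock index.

Answer: 5.0000 10.0000

Derivation:
After op 1 tick(3): ref=3.0000 raw=[6.0000 6.0000]
After op 2 tick(6): ref=9.0000 raw=[18.0000 18.0000]
After op 3 tick(3): ref=12.0000 raw=[24.0000 24.0000]
After op 4 tick(6): ref=18.0000 raw=[36.0000 36.0000]
After op 5 tick(4): ref=22.0000 raw=[44.0000 44.0000]
After op 6 tick(7): ref=29.0000 raw=[58.0000 58.0000]
After op 7 sync(0): ref=29.0000 raw=[29.0000 58.0000]
Wrap final raw readings (mod 12): 29.0000 mod 12 = 5.0000; 58.0000 mod 12 = 10.0000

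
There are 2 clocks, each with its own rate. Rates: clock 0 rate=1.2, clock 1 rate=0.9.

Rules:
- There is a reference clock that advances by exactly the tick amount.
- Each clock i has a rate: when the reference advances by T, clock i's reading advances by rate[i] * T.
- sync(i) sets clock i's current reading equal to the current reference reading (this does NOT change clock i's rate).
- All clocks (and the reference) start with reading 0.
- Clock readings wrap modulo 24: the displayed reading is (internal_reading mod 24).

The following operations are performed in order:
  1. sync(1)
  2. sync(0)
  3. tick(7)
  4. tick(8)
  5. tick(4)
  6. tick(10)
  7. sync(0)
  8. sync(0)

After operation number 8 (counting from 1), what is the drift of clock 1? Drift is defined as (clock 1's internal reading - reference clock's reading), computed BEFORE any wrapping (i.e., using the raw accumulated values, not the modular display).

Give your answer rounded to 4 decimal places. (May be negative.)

After op 1 sync(1): ref=0.0000 raw=[0.0000 0.0000]
After op 2 sync(0): ref=0.0000 raw=[0.0000 0.0000]
After op 3 tick(7): ref=7.0000 raw=[8.4000 6.3000]
After op 4 tick(8): ref=15.0000 raw=[18.0000 13.5000]
After op 5 tick(4): ref=19.0000 raw=[22.8000 17.1000]
After op 6 tick(10): ref=29.0000 raw=[34.8000 26.1000]
After op 7 sync(0): ref=29.0000 raw=[29.0000 26.1000]
After op 8 sync(0): ref=29.0000 raw=[29.0000 26.1000]
Drift of clock 1 after op 8: 26.1000 - 29.0000 = -2.9000

Answer: -2.9000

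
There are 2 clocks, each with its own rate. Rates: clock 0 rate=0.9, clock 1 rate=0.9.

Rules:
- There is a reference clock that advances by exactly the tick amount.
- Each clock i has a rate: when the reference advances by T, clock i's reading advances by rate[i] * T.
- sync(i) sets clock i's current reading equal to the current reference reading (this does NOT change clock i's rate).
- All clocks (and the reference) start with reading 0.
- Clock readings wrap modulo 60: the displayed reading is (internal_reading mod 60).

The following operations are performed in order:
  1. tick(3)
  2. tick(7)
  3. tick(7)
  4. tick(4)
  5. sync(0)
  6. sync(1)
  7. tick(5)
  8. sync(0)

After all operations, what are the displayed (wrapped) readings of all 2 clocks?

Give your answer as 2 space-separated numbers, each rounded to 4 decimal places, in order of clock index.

After op 1 tick(3): ref=3.0000 raw=[2.7000 2.7000]
After op 2 tick(7): ref=10.0000 raw=[9.0000 9.0000]
After op 3 tick(7): ref=17.0000 raw=[15.3000 15.3000]
After op 4 tick(4): ref=21.0000 raw=[18.9000 18.9000]
After op 5 sync(0): ref=21.0000 raw=[21.0000 18.9000]
After op 6 sync(1): ref=21.0000 raw=[21.0000 21.0000]
After op 7 tick(5): ref=26.0000 raw=[25.5000 25.5000]
After op 8 sync(0): ref=26.0000 raw=[26.0000 25.5000]
Wrap final raw readings (mod 60): 26.0000 mod 60 = 26.0000; 25.5000 mod 60 = 25.5000

Answer: 26.0000 25.5000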